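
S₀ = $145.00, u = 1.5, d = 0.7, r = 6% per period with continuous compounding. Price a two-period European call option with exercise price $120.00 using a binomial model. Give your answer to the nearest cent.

Risk-neutral probability p = (e^0.06 − 0.7)/(1.5 − 0.7) = 0.3618/0.8000 = 0.4523
Terminal stock prices: S_uu = 326.2, S_ud = 152.2, S_dd = 71.05
Terminal payoffs (S − K): max(206.2, 0) = 206.2, max(32.25, 0) = 32.25, max(-48.95, 0) = 0
Node u (S = 217.5): V_u = e^(−0.06)·[0.4523·206.2500 + 0.5477·32.2500] = 104.4883
Node d (S = 101.5): V_d = e^(−0.06)·[0.4523·32.2500 + 0.5477·0.0000] = 13.7371
Node 0 (S = 145): V_0 = e^(−0.06)·[0.4523·104.4883 + 0.5477·13.7371] = 51.5931

$51.59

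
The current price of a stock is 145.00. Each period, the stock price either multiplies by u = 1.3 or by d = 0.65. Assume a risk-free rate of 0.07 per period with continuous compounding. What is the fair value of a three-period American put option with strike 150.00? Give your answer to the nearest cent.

Risk-neutral probability p = (e^0.07 − 0.65)/(1.3 − 0.65) = 0.4225/0.6500 = 0.6500
Terminal stock prices: S_uuu = 318.6, S_uud = 159.3, S_udd = 79.64, S_ddd = 39.82
Terminal payoffs (K − S): max(-168.6, 0) = 0, max(-9.282, 0) = 0, max(70.36, 0) = 70.36, max(110.2, 0) = 110.2
Node uu (S = 245.1): continuation = e^(−0.07)·[0.6500·0.0000 + 0.3500·0.0000] = 0.0000; exercise value = 0.0000 ≤ continuation, so V_uu = 0.0000
Node ud (S = 122.5): continuation = e^(−0.07)·[0.6500·0.0000 + 0.3500·70.3587] = 22.9599; exercise value = 27.4750 > continuation, so V_ud = 27.4750 (exercise)
Node dd (S = 61.26): continuation = e^(−0.07)·[0.6500·70.3587 + 0.3500·110.1794] = 78.5966; exercise value = 88.7375 > continuation, so V_dd = 88.7375 (exercise)
Node u (S = 188.5): continuation = e^(−0.07)·[0.6500·0.0000 + 0.3500·27.4750] = 8.9658; exercise value = 0.0000 ≤ continuation, so V_u = 8.9658
Node d (S = 94.25): continuation = e^(−0.07)·[0.6500·27.4750 + 0.3500·88.7375] = 45.6091; exercise value = 55.7500 > continuation, so V_d = 55.7500 (exercise)
Node 0 (S = 145): continuation = e^(−0.07)·[0.6500·8.9658 + 0.3500·55.7500] = 23.6266; exercise value = 5.0000 ≤ continuation, so V_0 = 23.6266

23.63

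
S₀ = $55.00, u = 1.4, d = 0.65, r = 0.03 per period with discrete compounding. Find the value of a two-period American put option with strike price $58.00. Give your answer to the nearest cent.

Risk-neutral probability p = (1 + 0.03 − 0.65)/(1.4 − 0.65) = 0.3800/0.7500 = 0.5067
Terminal stock prices: S_uu = 107.8, S_ud = 50.05, S_dd = 23.24
Terminal payoffs (K − S): max(-49.8, 0) = 0, max(7.95, 0) = 7.95, max(34.76, 0) = 34.76
Node u (S = 77): continuation = 1/1.03·[0.5067·0.0000 + 0.4933·7.9500] = 3.8078; exercise value = 0.0000 ≤ continuation, so V_u = 3.8078
Node d (S = 35.75): continuation = 1/1.03·[0.5067·7.9500 + 0.4933·34.7625] = 20.5607; exercise value = 22.2500 > continuation, so V_d = 22.2500 (exercise)
Node 0 (S = 55): continuation = 1/1.03·[0.5067·3.8078 + 0.4933·22.2500] = 12.5300; exercise value = 3.0000 ≤ continuation, so V_0 = 12.5300

$12.53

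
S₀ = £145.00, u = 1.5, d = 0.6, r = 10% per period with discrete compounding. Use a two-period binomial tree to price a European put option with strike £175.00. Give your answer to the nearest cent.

Risk-neutral probability p = (1 + 0.1 − 0.6)/(1.5 − 0.6) = 0.5000/0.9000 = 0.5556
Terminal stock prices: S_uu = 326.2, S_ud = 130.5, S_dd = 52.2
Terminal payoffs (K − S): max(-151.2, 0) = 0, max(44.5, 0) = 44.5, max(122.8, 0) = 122.8
Node u (S = 217.5): V_u = 1/1.1·[0.5556·0.0000 + 0.4444·44.5000] = 17.9798
Node d (S = 87): V_d = 1/1.1·[0.5556·44.5000 + 0.4444·122.8000] = 72.0909
Node 0 (S = 145): V_0 = 1/1.1·[0.5556·17.9798 + 0.4444·72.0909] = 38.2083

£38.21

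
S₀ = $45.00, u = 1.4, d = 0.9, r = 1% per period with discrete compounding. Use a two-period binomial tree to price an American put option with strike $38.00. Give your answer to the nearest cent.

Risk-neutral probability p = (1 + 0.01 − 0.9)/(1.4 − 0.9) = 0.1100/0.5000 = 0.2200
Terminal stock prices: S_uu = 88.2, S_ud = 56.7, S_dd = 36.45
Terminal payoffs (K − S): max(-50.2, 0) = 0, max(-18.7, 0) = 0, max(1.55, 0) = 1.55
Node u (S = 63): continuation = 1/1.01·[0.2200·0.0000 + 0.7800·0.0000] = 0.0000; exercise value = 0.0000 ≤ continuation, so V_u = 0.0000
Node d (S = 40.5): continuation = 1/1.01·[0.2200·0.0000 + 0.7800·1.5500] = 1.1970; exercise value = 0.0000 ≤ continuation, so V_d = 1.1970
Node 0 (S = 45): continuation = 1/1.01·[0.2200·0.0000 + 0.7800·1.1970] = 0.9244; exercise value = 0.0000 ≤ continuation, so V_0 = 0.9244

$0.92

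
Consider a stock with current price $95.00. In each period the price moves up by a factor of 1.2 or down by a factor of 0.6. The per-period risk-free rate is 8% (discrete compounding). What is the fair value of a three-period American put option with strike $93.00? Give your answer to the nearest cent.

Risk-neutral probability p = (1 + 0.08 − 0.6)/(1.2 − 0.6) = 0.4800/0.6000 = 0.8000
Terminal stock prices: S_uuu = 164.2, S_uud = 82.08, S_udd = 41.04, S_ddd = 20.52
Terminal payoffs (K − S): max(-71.16, 0) = 0, max(10.92, 0) = 10.92, max(51.96, 0) = 51.96, max(72.48, 0) = 72.48
Node uu (S = 136.8): continuation = 1/1.08·[0.8000·0.0000 + 0.2000·10.9200] = 2.0222; exercise value = 0.0000 ≤ continuation, so V_uu = 2.0222
Node ud (S = 68.4): continuation = 1/1.08·[0.8000·10.9200 + 0.2000·51.9600] = 17.7111; exercise value = 24.6000 > continuation, so V_ud = 24.6000 (exercise)
Node dd (S = 34.2): continuation = 1/1.08·[0.8000·51.9600 + 0.2000·72.4800] = 51.9111; exercise value = 58.8000 > continuation, so V_dd = 58.8000 (exercise)
Node u (S = 114): continuation = 1/1.08·[0.8000·2.0222 + 0.2000·24.6000] = 6.0535; exercise value = 0.0000 ≤ continuation, so V_u = 6.0535
Node d (S = 57): continuation = 1/1.08·[0.8000·24.6000 + 0.2000·58.8000] = 29.1111; exercise value = 36.0000 > continuation, so V_d = 36.0000 (exercise)
Node 0 (S = 95): continuation = 1/1.08·[0.8000·6.0535 + 0.2000·36.0000] = 11.1507; exercise value = 0.0000 ≤ continuation, so V_0 = 11.1507

$11.15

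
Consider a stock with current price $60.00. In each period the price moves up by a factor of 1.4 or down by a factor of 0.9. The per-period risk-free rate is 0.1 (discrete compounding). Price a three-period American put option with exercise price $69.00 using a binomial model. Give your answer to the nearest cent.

$9.00

Risk-neutral probability p = (1 + 0.1 − 0.9)/(1.4 − 0.9) = 0.2000/0.5000 = 0.4000
Terminal stock prices: S_uuu = 164.6, S_uud = 105.8, S_udd = 68.04, S_ddd = 43.74
Terminal payoffs (K − S): max(-95.64, 0) = 0, max(-36.84, 0) = 0, max(0.96, 0) = 0.96, max(25.26, 0) = 25.26
Node uu (S = 117.6): continuation = 1/1.1·[0.4000·0.0000 + 0.6000·0.0000] = 0.0000; exercise value = 0.0000 ≤ continuation, so V_uu = 0.0000
Node ud (S = 75.6): continuation = 1/1.1·[0.4000·0.0000 + 0.6000·0.9600] = 0.5236; exercise value = 0.0000 ≤ continuation, so V_ud = 0.5236
Node dd (S = 48.6): continuation = 1/1.1·[0.4000·0.9600 + 0.6000·25.2600] = 14.1273; exercise value = 20.4000 > continuation, so V_dd = 20.4000 (exercise)
Node u (S = 84): continuation = 1/1.1·[0.4000·0.0000 + 0.6000·0.5236] = 0.2856; exercise value = 0.0000 ≤ continuation, so V_u = 0.2856
Node d (S = 54): continuation = 1/1.1·[0.4000·0.5236 + 0.6000·20.4000] = 11.3177; exercise value = 15.0000 > continuation, so V_d = 15.0000 (exercise)
Node 0 (S = 60): continuation = 1/1.1·[0.4000·0.2856 + 0.6000·15.0000] = 8.2857; exercise value = 9.0000 > continuation, so V_0 = 9.0000 (exercise)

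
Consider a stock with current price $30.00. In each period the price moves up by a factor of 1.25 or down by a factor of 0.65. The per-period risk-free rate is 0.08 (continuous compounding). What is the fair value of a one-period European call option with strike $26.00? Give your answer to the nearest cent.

$7.67

Risk-neutral probability p = (e^0.08 − 0.65)/(1.25 − 0.65) = 0.4333/0.6000 = 0.7221
Terminal stock prices: S_u = 37.5, S_d = 19.5
Terminal payoffs (S − K): max(11.5, 0) = 11.5, max(-6.5, 0) = 0
Node 0 (S = 30): V_0 = e^(−0.08)·[0.7221·11.5000 + 0.2779·0.0000] = 7.6662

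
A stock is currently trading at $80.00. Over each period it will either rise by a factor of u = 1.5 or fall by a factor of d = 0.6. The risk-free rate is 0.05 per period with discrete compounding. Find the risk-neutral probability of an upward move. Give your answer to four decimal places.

p = 0.5000

Risk-neutral probability p = (1 + 0.05 − 0.6)/(1.5 − 0.6) = 0.4500/0.9000 = 0.5000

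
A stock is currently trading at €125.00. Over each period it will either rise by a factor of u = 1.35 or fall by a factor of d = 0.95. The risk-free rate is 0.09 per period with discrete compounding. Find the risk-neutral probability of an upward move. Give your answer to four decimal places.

p = 0.3500

Risk-neutral probability p = (1 + 0.09 − 0.95)/(1.35 − 0.95) = 0.1400/0.4000 = 0.3500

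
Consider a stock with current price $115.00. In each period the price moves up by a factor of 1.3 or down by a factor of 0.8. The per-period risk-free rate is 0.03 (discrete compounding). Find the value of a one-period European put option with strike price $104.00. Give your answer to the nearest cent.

Risk-neutral probability p = (1 + 0.03 − 0.8)/(1.3 − 0.8) = 0.2300/0.5000 = 0.4600
Terminal stock prices: S_u = 149.5, S_d = 92
Terminal payoffs (K − S): max(-45.5, 0) = 0, max(12, 0) = 12
Node 0 (S = 115): V_0 = 1/1.03·[0.4600·0.0000 + 0.5400·12.0000] = 6.2913

$6.29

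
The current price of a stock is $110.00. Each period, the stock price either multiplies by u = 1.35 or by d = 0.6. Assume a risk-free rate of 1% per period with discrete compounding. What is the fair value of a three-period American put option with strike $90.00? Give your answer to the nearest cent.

Risk-neutral probability p = (1 + 0.01 − 0.6)/(1.35 − 0.6) = 0.4100/0.7500 = 0.5467
Terminal stock prices: S_uuu = 270.6, S_uud = 120.3, S_udd = 53.46, S_ddd = 23.76
Terminal payoffs (K − S): max(-180.6, 0) = 0, max(-30.29, 0) = 0, max(36.54, 0) = 36.54, max(66.24, 0) = 66.24
Node uu (S = 200.5): continuation = 1/1.01·[0.5467·0.0000 + 0.4533·0.0000] = 0.0000; exercise value = 0.0000 ≤ continuation, so V_uu = 0.0000
Node ud (S = 89.1): continuation = 1/1.01·[0.5467·0.0000 + 0.4533·36.5400] = 16.4008; exercise value = 0.9000 ≤ continuation, so V_ud = 16.4008
Node dd (S = 39.6): continuation = 1/1.01·[0.5467·36.5400 + 0.4533·66.2400] = 49.5089; exercise value = 50.4000 > continuation, so V_dd = 50.4000 (exercise)
Node u (S = 148.5): continuation = 1/1.01·[0.5467·0.0000 + 0.4533·16.4008] = 7.3614; exercise value = 0.0000 ≤ continuation, so V_u = 7.3614
Node d (S = 66): continuation = 1/1.01·[0.5467·16.4008 + 0.4533·50.4000] = 31.4988; exercise value = 24.0000 ≤ continuation, so V_d = 31.4988
Node 0 (S = 110): continuation = 1/1.01·[0.5467·7.3614 + 0.4533·31.4988] = 18.1225; exercise value = 0.0000 ≤ continuation, so V_0 = 18.1225

$18.12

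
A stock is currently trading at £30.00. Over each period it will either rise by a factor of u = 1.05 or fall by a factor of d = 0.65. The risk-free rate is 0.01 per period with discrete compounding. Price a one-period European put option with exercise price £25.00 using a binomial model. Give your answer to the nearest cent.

£0.54

Risk-neutral probability p = (1 + 0.01 − 0.65)/(1.05 − 0.65) = 0.3600/0.4000 = 0.9000
Terminal stock prices: S_u = 31.5, S_d = 19.5
Terminal payoffs (K − S): max(-6.5, 0) = 0, max(5.5, 0) = 5.5
Node 0 (S = 30): V_0 = 1/1.01·[0.9000·0.0000 + 0.1000·5.5000] = 0.5446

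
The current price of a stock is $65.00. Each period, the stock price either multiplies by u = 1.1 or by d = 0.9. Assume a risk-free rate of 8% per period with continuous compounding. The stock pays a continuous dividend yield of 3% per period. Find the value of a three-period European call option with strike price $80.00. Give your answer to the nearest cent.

$2.22

Per-period risk-free factor R = e^0.08 = 1.0833; dividend-adjusted growth = e^(0.08−0.03) = 1.0513.
Risk-neutral probability p = (1.0513 − 0.9)/(1.1 − 0.9) = 0.1513/0.2000 = 0.7564
Terminal stock prices: S_uuu = 86.52, S_uud = 70.79, S_udd = 57.92, S_ddd = 47.39
Terminal payoffs (S − K): max(6.515, 0) = 6.515, max(-9.215, 0) = 0, max(-22.08, 0) = 0, max(-32.61, 0) = 0
Node uu (S = 78.65): V_uu = e^(−0.08)·[0.7564·6.5150 + 0.2436·0.0000] = 4.5488
Node ud (S = 64.35): V_ud = e^(−0.08)·[0.7564·0.0000 + 0.2436·0.0000] = 0.0000
Node dd (S = 52.65): V_dd = e^(−0.08)·[0.7564·0.0000 + 0.2436·0.0000] = 0.0000
Node u (S = 71.5): V_u = e^(−0.08)·[0.7564·4.5488 + 0.2436·0.0000] = 3.1760
Node d (S = 58.5): V_d = e^(−0.08)·[0.7564·0.0000 + 0.2436·0.0000] = 0.0000
Node 0 (S = 65): V_0 = e^(−0.08)·[0.7564·3.1760 + 0.2436·0.0000] = 2.2175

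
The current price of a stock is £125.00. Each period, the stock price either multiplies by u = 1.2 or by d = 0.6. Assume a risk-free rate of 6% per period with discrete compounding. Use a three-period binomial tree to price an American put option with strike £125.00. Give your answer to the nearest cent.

Risk-neutral probability p = (1 + 0.06 − 0.6)/(1.2 − 0.6) = 0.4600/0.6000 = 0.7667
Terminal stock prices: S_uuu = 216, S_uud = 108, S_udd = 54, S_ddd = 27
Terminal payoffs (K − S): max(-91, 0) = 0, max(17, 0) = 17, max(71, 0) = 71, max(98, 0) = 98
Node uu (S = 180): continuation = 1/1.06·[0.7667·0.0000 + 0.2333·17.0000] = 3.7421; exercise value = 0.0000 ≤ continuation, so V_uu = 3.7421
Node ud (S = 90): continuation = 1/1.06·[0.7667·17.0000 + 0.2333·71.0000] = 27.9245; exercise value = 35.0000 > continuation, so V_ud = 35.0000 (exercise)
Node dd (S = 45): continuation = 1/1.06·[0.7667·71.0000 + 0.2333·98.0000] = 72.9245; exercise value = 80.0000 > continuation, so V_dd = 80.0000 (exercise)
Node u (S = 150): continuation = 1/1.06·[0.7667·3.7421 + 0.2333·35.0000] = 10.4110; exercise value = 0.0000 ≤ continuation, so V_u = 10.4110
Node d (S = 75): continuation = 1/1.06·[0.7667·35.0000 + 0.2333·80.0000] = 42.9245; exercise value = 50.0000 > continuation, so V_d = 50.0000 (exercise)
Node 0 (S = 125): continuation = 1/1.06·[0.7667·10.4110 + 0.2333·50.0000] = 18.5362; exercise value = 0.0000 ≤ continuation, so V_0 = 18.5362

£18.54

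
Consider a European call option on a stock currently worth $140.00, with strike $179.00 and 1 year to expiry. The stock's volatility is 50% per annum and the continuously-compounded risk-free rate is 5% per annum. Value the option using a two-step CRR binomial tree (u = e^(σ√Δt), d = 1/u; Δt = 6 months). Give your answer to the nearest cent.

$20.00

CRR parameters: u = e^(σ√Δt) = e^(0.5·√0.5) = 1.4241, d = 1/u = 0.7022
Per-period rate: rΔt = 0.05·0.5 = 0.025, so R = e^0.025 = 1.0253
Risk-neutral probability p = (e^0.025 − 0.7022)/(1.4241 − 0.7022) = 0.3231/0.7219 = 0.4476
Terminal stock prices: S_uu = 283.9, S_ud = 140, S_dd = 69.03
Terminal payoffs (S − K): max(104.9, 0) = 104.9, max(-39, 0) = 0, max(-110, 0) = 0
Node u (S = 199.4): V_u = e^(−0.025)·[0.4476·104.9361 + 0.5524·0.0000] = 45.8084
Node d (S = 98.31): V_d = e^(−0.025)·[0.4476·0.0000 + 0.5524·0.0000] = 0.0000
Node 0 (S = 140): V_0 = e^(−0.025)·[0.4476·45.8084 + 0.5524·0.0000] = 19.9970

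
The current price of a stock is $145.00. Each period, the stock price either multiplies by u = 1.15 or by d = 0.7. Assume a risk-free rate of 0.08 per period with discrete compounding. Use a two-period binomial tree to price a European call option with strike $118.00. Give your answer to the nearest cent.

$45.10

Risk-neutral probability p = (1 + 0.08 − 0.7)/(1.15 − 0.7) = 0.3800/0.4500 = 0.8444
Terminal stock prices: S_uu = 191.8, S_ud = 116.7, S_dd = 71.05
Terminal payoffs (S − K): max(73.76, 0) = 73.76, max(-1.275, 0) = 0, max(-46.95, 0) = 0
Node u (S = 166.8): V_u = 1/1.08·[0.8444·73.7625 + 0.1556·0.0000] = 57.6744
Node d (S = 101.5): V_d = 1/1.08·[0.8444·0.0000 + 0.1556·0.0000] = 0.0000
Node 0 (S = 145): V_0 = 1/1.08·[0.8444·57.6744 + 0.1556·0.0000] = 45.0952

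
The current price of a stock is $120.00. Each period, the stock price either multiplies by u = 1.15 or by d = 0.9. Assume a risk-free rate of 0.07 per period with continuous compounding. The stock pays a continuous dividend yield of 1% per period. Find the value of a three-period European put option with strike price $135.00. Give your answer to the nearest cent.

$6.24

Per-period risk-free factor R = e^0.07 = 1.0725; dividend-adjusted growth = e^(0.07−0.01) = 1.0618.
Risk-neutral probability p = (1.0618 − 0.9)/(1.15 − 0.9) = 0.1618/0.2500 = 0.6473
Terminal stock prices: S_uuu = 182.5, S_uud = 142.8, S_udd = 111.8, S_ddd = 87.48
Terminal payoffs (K − S): max(-47.5, 0) = 0, max(-7.83, 0) = 0, max(23.22, 0) = 23.22, max(47.52, 0) = 47.52
Node uu (S = 158.7): V_uu = e^(−0.07)·[0.6473·0.0000 + 0.3527·0.0000] = 0.0000
Node ud (S = 124.2): V_ud = e^(−0.07)·[0.6473·0.0000 + 0.3527·23.2200] = 7.6350
Node dd (S = 97.2): V_dd = e^(−0.07)·[0.6473·23.2200 + 0.3527·47.5200] = 29.6403
Node u (S = 138): V_u = e^(−0.07)·[0.6473·0.0000 + 0.3527·7.6350] = 2.5105
Node d (S = 108): V_d = e^(−0.07)·[0.6473·7.6350 + 0.3527·29.6403] = 14.3545
Node 0 (S = 120): V_0 = e^(−0.07)·[0.6473·2.5105 + 0.3527·14.3545] = 6.2352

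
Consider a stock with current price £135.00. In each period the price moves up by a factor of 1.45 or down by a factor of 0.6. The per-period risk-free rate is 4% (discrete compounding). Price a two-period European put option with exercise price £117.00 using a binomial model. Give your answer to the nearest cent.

£14.71

Risk-neutral probability p = (1 + 0.04 − 0.6)/(1.45 − 0.6) = 0.4400/0.8500 = 0.5176
Terminal stock prices: S_uu = 283.8, S_ud = 117.4, S_dd = 48.6
Terminal payoffs (K − S): max(-166.8, 0) = 0, max(-0.45, 0) = 0, max(68.4, 0) = 68.4
Node u (S = 195.8): V_u = 1/1.04·[0.5176·0.0000 + 0.4824·0.0000] = 0.0000
Node d (S = 81): V_d = 1/1.04·[0.5176·0.0000 + 0.4824·68.4000] = 31.7240
Node 0 (S = 135): V_0 = 1/1.04·[0.5176·0.0000 + 0.4824·31.7240] = 14.7136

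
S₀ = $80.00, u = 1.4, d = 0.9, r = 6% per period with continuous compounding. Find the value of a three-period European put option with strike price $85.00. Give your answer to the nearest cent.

$6.89

Risk-neutral probability p = (e^0.06 − 0.9)/(1.4 − 0.9) = 0.1618/0.5000 = 0.3237
Terminal stock prices: S_uuu = 219.5, S_uud = 141.1, S_udd = 90.72, S_ddd = 58.32
Terminal payoffs (K − S): max(-134.5, 0) = 0, max(-56.12, 0) = 0, max(-5.72, 0) = 0, max(26.68, 0) = 26.68
Node uu (S = 156.8): V_uu = e^(−0.06)·[0.3237·0.0000 + 0.6763·0.0000] = 0.0000
Node ud (S = 100.8): V_ud = e^(−0.06)·[0.3237·0.0000 + 0.6763·0.0000] = 0.0000
Node dd (S = 64.8): V_dd = e^(−0.06)·[0.3237·0.0000 + 0.6763·26.6800] = 16.9936
Node u (S = 112): V_u = e^(−0.06)·[0.3237·0.0000 + 0.6763·0.0000] = 0.0000
Node d (S = 72): V_d = e^(−0.06)·[0.3237·0.0000 + 0.6763·16.9936] = 10.8239
Node 0 (S = 80): V_0 = e^(−0.06)·[0.3237·0.0000 + 0.6763·10.8239] = 6.8942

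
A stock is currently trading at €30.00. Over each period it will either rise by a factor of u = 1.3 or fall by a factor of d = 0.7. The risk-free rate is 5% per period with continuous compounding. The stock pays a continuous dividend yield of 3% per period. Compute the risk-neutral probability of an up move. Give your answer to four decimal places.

p = 0.5337

Per-period risk-free factor R = e^0.05 = 1.0513; dividend-adjusted growth = e^(0.05−0.03) = 1.0202.
Risk-neutral probability p = (1.0202 − 0.7)/(1.3 − 0.7) = 0.3202/0.6000 = 0.5337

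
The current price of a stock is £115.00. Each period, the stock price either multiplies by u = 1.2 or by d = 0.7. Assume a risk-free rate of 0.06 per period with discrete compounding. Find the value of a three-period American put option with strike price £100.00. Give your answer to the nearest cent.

Risk-neutral probability p = (1 + 0.06 − 0.7)/(1.2 − 0.7) = 0.3600/0.5000 = 0.7200
Terminal stock prices: S_uuu = 198.7, S_uud = 115.9, S_udd = 67.62, S_ddd = 39.44
Terminal payoffs (K − S): max(-98.72, 0) = 0, max(-15.92, 0) = 0, max(32.38, 0) = 32.38, max(60.56, 0) = 60.56
Node uu (S = 165.6): continuation = 1/1.06·[0.7200·0.0000 + 0.2800·0.0000] = 0.0000; exercise value = 0.0000 ≤ continuation, so V_uu = 0.0000
Node ud (S = 96.6): continuation = 1/1.06·[0.7200·0.0000 + 0.2800·32.3800] = 8.5532; exercise value = 3.4000 ≤ continuation, so V_ud = 8.5532
Node dd (S = 56.35): continuation = 1/1.06·[0.7200·32.3800 + 0.2800·60.5550] = 37.9896; exercise value = 43.6500 > continuation, so V_dd = 43.6500 (exercise)
Node u (S = 138): continuation = 1/1.06·[0.7200·0.0000 + 0.2800·8.5532] = 2.2593; exercise value = 0.0000 ≤ continuation, so V_u = 2.2593
Node d (S = 80.5): continuation = 1/1.06·[0.7200·8.5532 + 0.2800·43.6500] = 17.3399; exercise value = 19.5000 > continuation, so V_d = 19.5000 (exercise)
Node 0 (S = 115): continuation = 1/1.06·[0.7200·2.2593 + 0.2800·19.5000] = 6.6856; exercise value = 0.0000 ≤ continuation, so V_0 = 6.6856

£6.69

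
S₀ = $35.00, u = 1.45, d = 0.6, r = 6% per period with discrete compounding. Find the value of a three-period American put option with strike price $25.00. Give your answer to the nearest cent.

Risk-neutral probability p = (1 + 0.06 − 0.6)/(1.45 − 0.6) = 0.4600/0.8500 = 0.5412
Terminal stock prices: S_uuu = 106.7, S_uud = 44.15, S_udd = 18.27, S_ddd = 7.56
Terminal payoffs (K − S): max(-81.7, 0) = 0, max(-19.15, 0) = 0, max(6.73, 0) = 6.73, max(17.44, 0) = 17.44
Node uu (S = 73.59): continuation = 1/1.06·[0.5412·0.0000 + 0.4588·0.0000] = 0.0000; exercise value = 0.0000 ≤ continuation, so V_uu = 0.0000
Node ud (S = 30.45): continuation = 1/1.06·[0.5412·0.0000 + 0.4588·6.7300] = 2.9131; exercise value = 0.0000 ≤ continuation, so V_ud = 2.9131
Node dd (S = 12.6): continuation = 1/1.06·[0.5412·6.7300 + 0.4588·17.4400] = 10.9849; exercise value = 12.4000 > continuation, so V_dd = 12.4000 (exercise)
Node u (S = 50.75): continuation = 1/1.06·[0.5412·0.0000 + 0.4588·2.9131] = 1.2609; exercise value = 0.0000 ≤ continuation, so V_u = 1.2609
Node d (S = 21): continuation = 1/1.06·[0.5412·2.9131 + 0.4588·12.4000] = 6.8546; exercise value = 4.0000 ≤ continuation, so V_d = 6.8546
Node 0 (S = 35): continuation = 1/1.06·[0.5412·1.2609 + 0.4588·6.8546] = 3.6108; exercise value = 0.0000 ≤ continuation, so V_0 = 3.6108

$3.61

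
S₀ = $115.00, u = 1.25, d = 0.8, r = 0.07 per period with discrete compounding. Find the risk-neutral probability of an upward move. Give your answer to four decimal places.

p = 0.6000

Risk-neutral probability p = (1 + 0.07 − 0.8)/(1.25 − 0.8) = 0.2700/0.4500 = 0.6000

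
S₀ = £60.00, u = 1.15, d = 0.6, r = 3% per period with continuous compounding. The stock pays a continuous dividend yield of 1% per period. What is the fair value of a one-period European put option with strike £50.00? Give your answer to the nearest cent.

Per-period risk-free factor R = e^0.03 = 1.0305; dividend-adjusted growth = e^(0.03−0.01) = 1.0202.
Risk-neutral probability p = (1.0202 − 0.6)/(1.15 − 0.6) = 0.4202/0.5500 = 0.7640
Terminal stock prices: S_u = 69, S_d = 36
Terminal payoffs (K − S): max(-19, 0) = 0, max(14, 0) = 14
Node 0 (S = 60): V_0 = e^(−0.03)·[0.7640·0.0000 + 0.2360·14.0000] = 3.2063

£3.21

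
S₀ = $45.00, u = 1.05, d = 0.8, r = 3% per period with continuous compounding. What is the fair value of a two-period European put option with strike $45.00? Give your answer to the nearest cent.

$1.07

Risk-neutral probability p = (e^0.03 − 0.8)/(1.05 − 0.8) = 0.2305/0.2500 = 0.9218
Terminal stock prices: S_uu = 49.61, S_ud = 37.8, S_dd = 28.8
Terminal payoffs (K − S): max(-4.613, 0) = 0, max(7.2, 0) = 7.2, max(16.2, 0) = 16.2
Node u (S = 47.25): V_u = e^(−0.03)·[0.9218·0.0000 + 0.0782·7.2000] = 0.5463
Node d (S = 36): V_d = e^(−0.03)·[0.9218·7.2000 + 0.0782·16.2000] = 7.6700
Node 0 (S = 45): V_0 = e^(−0.03)·[0.9218·0.5463 + 0.0782·7.6700] = 1.0706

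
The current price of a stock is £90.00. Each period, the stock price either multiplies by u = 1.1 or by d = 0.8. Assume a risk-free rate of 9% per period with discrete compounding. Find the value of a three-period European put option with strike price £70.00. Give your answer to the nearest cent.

Risk-neutral probability p = (1 + 0.09 − 0.8)/(1.1 − 0.8) = 0.2900/0.3000 = 0.9667
Terminal stock prices: S_uuu = 119.8, S_uud = 87.12, S_udd = 63.36, S_ddd = 46.08
Terminal payoffs (K − S): max(-49.79, 0) = 0, max(-17.12, 0) = 0, max(6.64, 0) = 6.64, max(23.92, 0) = 23.92
Node uu (S = 108.9): V_uu = 1/1.09·[0.9667·0.0000 + 0.0333·0.0000] = 0.0000
Node ud (S = 79.2): V_ud = 1/1.09·[0.9667·0.0000 + 0.0333·6.6400] = 0.2031
Node dd (S = 57.6): V_dd = 1/1.09·[0.9667·6.6400 + 0.0333·23.9200] = 6.6202
Node u (S = 99): V_u = 1/1.09·[0.9667·0.0000 + 0.0333·0.2031] = 0.0062
Node d (S = 72): V_d = 1/1.09·[0.9667·0.2031 + 0.0333·6.6202] = 0.3825
Node 0 (S = 90): V_0 = 1/1.09·[0.9667·0.0062 + 0.0333·0.3825] = 0.0172

£0.02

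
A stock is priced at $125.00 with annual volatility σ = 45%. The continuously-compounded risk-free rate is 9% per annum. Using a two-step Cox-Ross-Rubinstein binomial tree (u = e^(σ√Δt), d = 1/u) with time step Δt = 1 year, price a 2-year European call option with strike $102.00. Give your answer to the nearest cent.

CRR parameters: u = e^(σ√Δt) = e^(0.45·√1) = 1.5683, d = 1/u = 0.6376
Per-period rate: rΔt = 0.09·1 = 0.09, so R = e^0.09 = 1.0942
Risk-neutral probability p = (e^0.09 − 0.6376)/(1.5683 − 0.6376) = 0.4565/0.9307 = 0.4905
Terminal stock prices: S_uu = 307.5, S_ud = 125, S_dd = 50.82
Terminal payoffs (S − K): max(205.5, 0) = 205.5, max(23, 0) = 23, max(-51.18, 0) = 0
Node u (S = 196): V_u = e^(−0.09)·[0.4905·205.4504 + 0.5095·23.0000] = 102.8180
Node d (S = 79.7): V_d = e^(−0.09)·[0.4905·23.0000 + 0.5095·0.0000] = 10.3115
Node 0 (S = 125): V_0 = e^(−0.09)·[0.4905·102.8180 + 0.5095·10.3115] = 50.8973

$50.90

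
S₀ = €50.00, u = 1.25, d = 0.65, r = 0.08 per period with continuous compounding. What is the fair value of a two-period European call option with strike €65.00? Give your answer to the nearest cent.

€5.83

Risk-neutral probability p = (e^0.08 − 0.65)/(1.25 − 0.65) = 0.4333/0.6000 = 0.7221
Terminal stock prices: S_uu = 78.12, S_ud = 40.62, S_dd = 21.13
Terminal payoffs (S − K): max(13.12, 0) = 13.12, max(-24.38, 0) = 0, max(-43.88, 0) = 0
Node u (S = 62.5): V_u = e^(−0.08)·[0.7221·13.1250 + 0.2779·0.0000] = 8.7494
Node d (S = 32.5): V_d = e^(−0.08)·[0.7221·0.0000 + 0.2779·0.0000] = 0.0000
Node 0 (S = 50): V_0 = e^(−0.08)·[0.7221·8.7494 + 0.2779·0.0000] = 5.8326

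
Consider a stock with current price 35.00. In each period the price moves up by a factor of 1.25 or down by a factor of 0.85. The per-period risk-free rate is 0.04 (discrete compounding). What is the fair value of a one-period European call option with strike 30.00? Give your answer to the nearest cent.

Risk-neutral probability p = (1 + 0.04 − 0.85)/(1.25 − 0.85) = 0.1900/0.4000 = 0.4750
Terminal stock prices: S_u = 43.75, S_d = 29.75
Terminal payoffs (S − K): max(13.75, 0) = 13.75, max(-0.25, 0) = 0
Node 0 (S = 35): V_0 = 1/1.04·[0.4750·13.7500 + 0.5250·0.0000] = 6.2800

6.28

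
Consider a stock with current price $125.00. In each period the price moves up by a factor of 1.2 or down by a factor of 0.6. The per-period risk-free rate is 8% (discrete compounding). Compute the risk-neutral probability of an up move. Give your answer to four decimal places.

p = 0.8000

Risk-neutral probability p = (1 + 0.08 − 0.6)/(1.2 − 0.6) = 0.4800/0.6000 = 0.8000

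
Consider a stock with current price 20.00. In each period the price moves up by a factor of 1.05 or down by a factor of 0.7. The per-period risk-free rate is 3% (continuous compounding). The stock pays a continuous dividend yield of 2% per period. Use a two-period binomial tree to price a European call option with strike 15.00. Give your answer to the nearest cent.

Per-period risk-free factor R = e^0.03 = 1.0305; dividend-adjusted growth = e^(0.03−0.02) = 1.0101.
Risk-neutral probability p = (1.0101 − 0.7)/(1.05 − 0.7) = 0.3101/0.3500 = 0.8859
Terminal stock prices: S_uu = 22.05, S_ud = 14.7, S_dd = 9.8
Terminal payoffs (S − K): max(7.05, 0) = 7.05, max(-0.3, 0) = 0, max(-5.2, 0) = 0
Node u (S = 21): V_u = e^(−0.03)·[0.8859·7.0500 + 0.1141·0.0000] = 6.0607
Node d (S = 14): V_d = e^(−0.03)·[0.8859·0.0000 + 0.1141·0.0000] = 0.0000
Node 0 (S = 20): V_0 = e^(−0.03)·[0.8859·6.0607 + 0.1141·0.0000] = 5.2103

5.21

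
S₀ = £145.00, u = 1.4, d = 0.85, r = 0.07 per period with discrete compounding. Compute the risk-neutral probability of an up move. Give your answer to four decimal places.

p = 0.4000

Risk-neutral probability p = (1 + 0.07 − 0.85)/(1.4 − 0.85) = 0.2200/0.5500 = 0.4000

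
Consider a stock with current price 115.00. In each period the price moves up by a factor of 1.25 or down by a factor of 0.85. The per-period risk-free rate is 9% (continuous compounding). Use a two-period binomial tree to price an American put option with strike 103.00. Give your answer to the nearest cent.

2.52

Risk-neutral probability p = (e^0.09 − 0.85)/(1.25 − 0.85) = 0.2442/0.4000 = 0.6104
Terminal stock prices: S_uu = 179.7, S_ud = 122.2, S_dd = 83.09
Terminal payoffs (K − S): max(-76.69, 0) = 0, max(-19.19, 0) = 0, max(19.91, 0) = 19.91
Node u (S = 143.8): continuation = e^(−0.09)·[0.6104·0.0000 + 0.3896·0.0000] = 0.0000; exercise value = 0.0000 ≤ continuation, so V_u = 0.0000
Node d (S = 97.75): continuation = e^(−0.09)·[0.6104·0.0000 + 0.3896·19.9125] = 7.0895; exercise value = 5.2500 ≤ continuation, so V_d = 7.0895
Node 0 (S = 115): continuation = e^(−0.09)·[0.6104·0.0000 + 0.3896·7.0895] = 2.5241; exercise value = 0.0000 ≤ continuation, so V_0 = 2.5241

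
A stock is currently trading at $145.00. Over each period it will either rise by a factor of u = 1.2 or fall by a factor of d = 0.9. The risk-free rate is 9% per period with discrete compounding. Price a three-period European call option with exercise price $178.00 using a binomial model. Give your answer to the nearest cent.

$17.61

Risk-neutral probability p = (1 + 0.09 − 0.9)/(1.2 − 0.9) = 0.1900/0.3000 = 0.6333
Terminal stock prices: S_uuu = 250.6, S_uud = 187.9, S_udd = 140.9, S_ddd = 105.7
Terminal payoffs (S − K): max(72.56, 0) = 72.56, max(9.92, 0) = 9.92, max(-37.06, 0) = 0, max(-72.29, 0) = 0
Node uu (S = 208.8): V_uu = 1/1.09·[0.6333·72.5600 + 0.3667·9.9200] = 45.4972
Node ud (S = 156.6): V_ud = 1/1.09·[0.6333·9.9200 + 0.3667·0.0000] = 5.7639
Node dd (S = 117.5): V_dd = 1/1.09·[0.6333·0.0000 + 0.3667·0.0000] = 0.0000
Node u (S = 174): V_u = 1/1.09·[0.6333·45.4972 + 0.3667·5.7639] = 28.3746
Node d (S = 130.5): V_d = 1/1.09·[0.6333·5.7639 + 0.3667·0.0000] = 3.3491
Node 0 (S = 145): V_0 = 1/1.09·[0.6333·28.3746 + 0.3667·3.3491] = 17.6134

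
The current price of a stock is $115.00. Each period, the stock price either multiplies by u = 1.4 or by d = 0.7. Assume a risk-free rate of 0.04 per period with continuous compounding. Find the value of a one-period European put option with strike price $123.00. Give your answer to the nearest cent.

Risk-neutral probability p = (e^0.04 − 0.7)/(1.4 − 0.7) = 0.3408/0.7000 = 0.4869
Terminal stock prices: S_u = 161, S_d = 80.5
Terminal payoffs (K − S): max(-38, 0) = 0, max(42.5, 0) = 42.5
Node 0 (S = 115): V_0 = e^(−0.04)·[0.4869·0.0000 + 0.5131·42.5000] = 20.9528

$20.95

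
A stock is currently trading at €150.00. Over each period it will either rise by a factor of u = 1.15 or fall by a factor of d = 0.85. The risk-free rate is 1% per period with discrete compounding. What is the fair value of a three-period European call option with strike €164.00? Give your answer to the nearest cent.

€11.23

Risk-neutral probability p = (1 + 0.01 − 0.85)/(1.15 − 0.85) = 0.1600/0.3000 = 0.5333
Terminal stock prices: S_uuu = 228.1, S_uud = 168.6, S_udd = 124.6, S_ddd = 92.12
Terminal payoffs (S − K): max(64.13, 0) = 64.13, max(4.619, 0) = 4.619, max(-39.37, 0) = 0, max(-71.88, 0) = 0
Node uu (S = 198.4): V_uu = 1/1.01·[0.5333·64.1312 + 0.4667·4.6187] = 35.9988
Node ud (S = 146.6): V_ud = 1/1.01·[0.5333·4.6187 + 0.4667·0.0000] = 2.4389
Node dd (S = 108.4): V_dd = 1/1.01·[0.5333·0.0000 + 0.4667·0.0000] = 0.0000
Node u (S = 172.5): V_u = 1/1.01·[0.5333·35.9988 + 0.4667·2.4389] = 20.1362
Node d (S = 127.5): V_d = 1/1.01·[0.5333·2.4389 + 0.4667·0.0000] = 1.2879
Node 0 (S = 150): V_0 = 1/1.01·[0.5333·20.1362 + 0.4667·1.2879] = 11.2280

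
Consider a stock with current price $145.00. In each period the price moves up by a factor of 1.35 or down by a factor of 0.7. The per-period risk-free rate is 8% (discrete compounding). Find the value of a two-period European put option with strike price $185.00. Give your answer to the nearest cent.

$36.83

Risk-neutral probability p = (1 + 0.08 − 0.7)/(1.35 − 0.7) = 0.3800/0.6500 = 0.5846
Terminal stock prices: S_uu = 264.3, S_ud = 137, S_dd = 71.05
Terminal payoffs (K − S): max(-79.26, 0) = 0, max(47.98, 0) = 47.98, max(114, 0) = 114
Node u (S = 195.8): V_u = 1/1.08·[0.5846·0.0000 + 0.4154·47.9750] = 18.4519
Node d (S = 101.5): V_d = 1/1.08·[0.5846·47.9750 + 0.4154·113.9500] = 69.7963
Node 0 (S = 145): V_0 = 1/1.08·[0.5846·18.4519 + 0.4154·69.7963] = 36.8329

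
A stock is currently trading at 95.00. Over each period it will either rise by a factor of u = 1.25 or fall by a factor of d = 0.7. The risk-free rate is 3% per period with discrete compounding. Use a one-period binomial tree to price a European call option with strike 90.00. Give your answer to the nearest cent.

Risk-neutral probability p = (1 + 0.03 − 0.7)/(1.25 − 0.7) = 0.3300/0.5500 = 0.6000
Terminal stock prices: S_u = 118.8, S_d = 66.5
Terminal payoffs (S − K): max(28.75, 0) = 28.75, max(-23.5, 0) = 0
Node 0 (S = 95): V_0 = 1/1.03·[0.6000·28.7500 + 0.4000·0.0000] = 16.7476

16.75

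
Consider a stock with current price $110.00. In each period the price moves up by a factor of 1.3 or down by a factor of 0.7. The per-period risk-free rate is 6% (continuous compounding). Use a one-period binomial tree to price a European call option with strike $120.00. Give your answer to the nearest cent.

Risk-neutral probability p = (e^0.06 − 0.7)/(1.3 − 0.7) = 0.3618/0.6000 = 0.6031
Terminal stock prices: S_u = 143, S_d = 77
Terminal payoffs (S − K): max(23, 0) = 23, max(-43, 0) = 0
Node 0 (S = 110): V_0 = e^(−0.06)·[0.6031·23.0000 + 0.3969·0.0000] = 13.0627

$13.06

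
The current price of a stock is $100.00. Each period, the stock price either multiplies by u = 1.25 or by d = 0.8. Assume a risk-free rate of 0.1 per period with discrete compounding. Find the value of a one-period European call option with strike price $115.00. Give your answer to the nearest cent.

Risk-neutral probability p = (1 + 0.1 − 0.8)/(1.25 − 0.8) = 0.3000/0.4500 = 0.6667
Terminal stock prices: S_u = 125, S_d = 80
Terminal payoffs (S − K): max(10, 0) = 10, max(-35, 0) = 0
Node 0 (S = 100): V_0 = 1/1.1·[0.6667·10.0000 + 0.3333·0.0000] = 6.0606

$6.06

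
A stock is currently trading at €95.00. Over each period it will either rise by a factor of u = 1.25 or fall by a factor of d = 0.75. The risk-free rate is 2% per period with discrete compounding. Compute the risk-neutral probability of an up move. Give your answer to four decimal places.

Risk-neutral probability p = (1 + 0.02 − 0.75)/(1.25 − 0.75) = 0.2700/0.5000 = 0.5400

p = 0.5400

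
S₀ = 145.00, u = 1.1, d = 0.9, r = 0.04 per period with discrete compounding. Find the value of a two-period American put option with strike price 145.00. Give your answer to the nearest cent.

Risk-neutral probability p = (1 + 0.04 − 0.9)/(1.1 − 0.9) = 0.1400/0.2000 = 0.7000
Terminal stock prices: S_uu = 175.5, S_ud = 143.6, S_dd = 117.5
Terminal payoffs (K − S): max(-30.45, 0) = 0, max(1.45, 0) = 1.45, max(27.55, 0) = 27.55
Node u (S = 159.5): continuation = 1/1.04·[0.7000·0.0000 + 0.3000·1.4500] = 0.4183; exercise value = 0.0000 ≤ continuation, so V_u = 0.4183
Node d (S = 130.5): continuation = 1/1.04·[0.7000·1.4500 + 0.3000·27.5500] = 8.9231; exercise value = 14.5000 > continuation, so V_d = 14.5000 (exercise)
Node 0 (S = 145): continuation = 1/1.04·[0.7000·0.4183 + 0.3000·14.5000] = 4.4642; exercise value = 0.0000 ≤ continuation, so V_0 = 4.4642

4.46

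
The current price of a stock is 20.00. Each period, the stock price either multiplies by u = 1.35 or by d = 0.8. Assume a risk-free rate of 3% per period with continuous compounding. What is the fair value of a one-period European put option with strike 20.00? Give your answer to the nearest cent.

Risk-neutral probability p = (e^0.03 − 0.8)/(1.35 − 0.8) = 0.2305/0.5500 = 0.4190
Terminal stock prices: S_u = 27, S_d = 16
Terminal payoffs (K − S): max(-7, 0) = 0, max(4, 0) = 4
Node 0 (S = 20): V_0 = e^(−0.03)·[0.4190·0.0000 + 0.5810·4.0000] = 2.2553

2.26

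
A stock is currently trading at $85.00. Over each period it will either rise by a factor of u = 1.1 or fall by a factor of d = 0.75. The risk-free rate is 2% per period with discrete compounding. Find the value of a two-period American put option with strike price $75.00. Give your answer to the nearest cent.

$3.35

Risk-neutral probability p = (1 + 0.02 − 0.75)/(1.1 − 0.75) = 0.2700/0.3500 = 0.7714
Terminal stock prices: S_uu = 102.9, S_ud = 70.13, S_dd = 47.81
Terminal payoffs (K − S): max(-27.85, 0) = 0, max(4.875, 0) = 4.875, max(27.19, 0) = 27.19
Node u (S = 93.5): continuation = 1/1.02·[0.7714·0.0000 + 0.2286·4.8750] = 1.0924; exercise value = 0.0000 ≤ continuation, so V_u = 1.0924
Node d (S = 63.75): continuation = 1/1.02·[0.7714·4.8750 + 0.2286·27.1875] = 9.7794; exercise value = 11.2500 > continuation, so V_d = 11.2500 (exercise)
Node 0 (S = 85): continuation = 1/1.02·[0.7714·1.0924 + 0.2286·11.2500] = 3.3472; exercise value = 0.0000 ≤ continuation, so V_0 = 3.3472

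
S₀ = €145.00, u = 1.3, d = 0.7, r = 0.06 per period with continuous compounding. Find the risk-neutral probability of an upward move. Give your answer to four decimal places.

Risk-neutral probability p = (e^0.06 − 0.7)/(1.3 − 0.7) = 0.3618/0.6000 = 0.6031

p = 0.6031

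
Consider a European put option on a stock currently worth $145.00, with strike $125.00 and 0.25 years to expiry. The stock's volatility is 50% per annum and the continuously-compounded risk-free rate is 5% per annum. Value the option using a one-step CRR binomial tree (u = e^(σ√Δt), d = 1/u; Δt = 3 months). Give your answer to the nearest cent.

$6.41

CRR parameters: u = e^(σ√Δt) = e^(0.5·√0.25) = 1.2840, d = 1/u = 0.7788
Per-period rate: rΔt = 0.05·0.25 = 0.0125, so R = e^0.0125 = 1.0126
Risk-neutral probability p = (e^0.0125 − 0.7788)/(1.2840 − 0.7788) = 0.2338/0.5052 = 0.4627
Terminal stock prices: S_u = 186.2, S_d = 112.9
Terminal payoffs (K − S): max(-61.18, 0) = 0, max(12.07, 0) = 12.07
Node 0 (S = 145): V_0 = e^(−0.0125)·[0.4627·0.0000 + 0.5373·12.0739] = 6.4065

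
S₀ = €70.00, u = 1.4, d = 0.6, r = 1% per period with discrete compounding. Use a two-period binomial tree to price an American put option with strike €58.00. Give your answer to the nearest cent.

Risk-neutral probability p = (1 + 0.01 − 0.6)/(1.4 − 0.6) = 0.4100/0.8000 = 0.5125
Terminal stock prices: S_uu = 137.2, S_ud = 58.8, S_dd = 25.2
Terminal payoffs (K − S): max(-79.2, 0) = 0, max(-0.8, 0) = 0, max(32.8, 0) = 32.8
Node u (S = 98): continuation = 1/1.01·[0.5125·0.0000 + 0.4875·0.0000] = 0.0000; exercise value = 0.0000 ≤ continuation, so V_u = 0.0000
Node d (S = 42): continuation = 1/1.01·[0.5125·0.0000 + 0.4875·32.8000] = 15.8317; exercise value = 16.0000 > continuation, so V_d = 16.0000 (exercise)
Node 0 (S = 70): continuation = 1/1.01·[0.5125·0.0000 + 0.4875·16.0000] = 7.7228; exercise value = 0.0000 ≤ continuation, so V_0 = 7.7228

€7.72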